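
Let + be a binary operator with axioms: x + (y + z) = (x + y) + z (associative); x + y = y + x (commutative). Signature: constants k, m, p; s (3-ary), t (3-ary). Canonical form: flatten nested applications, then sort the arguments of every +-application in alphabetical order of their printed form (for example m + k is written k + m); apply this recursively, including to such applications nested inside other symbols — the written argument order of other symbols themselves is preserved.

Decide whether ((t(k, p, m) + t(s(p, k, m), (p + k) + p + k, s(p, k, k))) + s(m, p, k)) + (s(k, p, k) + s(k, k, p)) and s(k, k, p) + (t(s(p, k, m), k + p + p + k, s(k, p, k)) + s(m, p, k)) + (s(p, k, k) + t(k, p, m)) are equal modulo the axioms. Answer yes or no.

Left:  ((t(k, p, m) + t(s(p, k, m), (p + k) + p + k, s(p, k, k))) + s(m, p, k)) + (s(k, p, k) + s(k, k, p))
  Merge nested applications:  t(k, p, m) + t(s(p, k, m), (p + k) + p + k, s(p, k, k)) + s(m, p, k) + s(k, p, k) + s(k, k, p)
  Inside:  t(s(p, k, m), (p + k) + p + k, s(p, k, k))  →  t(s(p, k, m), k + k + p + p, s(p, k, k))
  Order the arguments:  s(k, k, p) + s(k, p, k) + s(m, p, k) + t(k, p, m) + t(s(p, k, m), k + k + p + p, s(p, k, k))
Right:  s(k, k, p) + (t(s(p, k, m), k + p + p + k, s(k, p, k)) + s(m, p, k)) + (s(p, k, k) + t(k, p, m))
  Un-nest:  s(k, k, p) + t(s(p, k, m), k + p + p + k, s(k, p, k)) + s(m, p, k) + s(p, k, k) + t(k, p, m)
  Inside:  t(s(p, k, m), k + p + p + k, s(k, p, k))  →  t(s(p, k, m), k + k + p + p, s(k, p, k))
  Order the arguments:  s(k, k, p) + s(m, p, k) + s(p, k, k) + t(k, p, m) + t(s(p, k, m), k + k + p + p, s(k, p, k))

Answer: no — s(k, k, p) + s(k, p, k) + s(m, p, k) + t(k, p, m) + t(s(p, k, m), k + k + p + p, s(p, k, k)) vs s(k, k, p) + s(m, p, k) + s(p, k, k) + t(k, p, m) + t(s(p, k, m), k + k + p + p, s(k, p, k))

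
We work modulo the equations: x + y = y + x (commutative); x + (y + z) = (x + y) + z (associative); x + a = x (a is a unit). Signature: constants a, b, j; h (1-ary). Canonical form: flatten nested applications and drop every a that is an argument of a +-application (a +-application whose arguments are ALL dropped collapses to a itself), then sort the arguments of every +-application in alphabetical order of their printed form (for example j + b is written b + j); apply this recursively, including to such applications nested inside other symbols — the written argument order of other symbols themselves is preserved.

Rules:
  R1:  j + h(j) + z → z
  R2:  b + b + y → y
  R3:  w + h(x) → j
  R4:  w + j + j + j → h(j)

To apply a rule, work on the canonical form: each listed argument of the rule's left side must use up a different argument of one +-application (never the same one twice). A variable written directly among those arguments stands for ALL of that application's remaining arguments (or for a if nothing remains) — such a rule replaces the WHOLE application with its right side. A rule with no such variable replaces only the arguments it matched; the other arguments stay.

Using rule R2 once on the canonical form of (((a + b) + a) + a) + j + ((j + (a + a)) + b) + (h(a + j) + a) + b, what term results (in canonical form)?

Canonical form:  b + b + b + h(j) + j + j
R2 matches:  uses b, b;  y := b + h(j) + j + j
The extension variable absorbs all remaining arguments, so the whole application is rewritten.
Result:  b + h(j) + j + j

Answer: b + h(j) + j + j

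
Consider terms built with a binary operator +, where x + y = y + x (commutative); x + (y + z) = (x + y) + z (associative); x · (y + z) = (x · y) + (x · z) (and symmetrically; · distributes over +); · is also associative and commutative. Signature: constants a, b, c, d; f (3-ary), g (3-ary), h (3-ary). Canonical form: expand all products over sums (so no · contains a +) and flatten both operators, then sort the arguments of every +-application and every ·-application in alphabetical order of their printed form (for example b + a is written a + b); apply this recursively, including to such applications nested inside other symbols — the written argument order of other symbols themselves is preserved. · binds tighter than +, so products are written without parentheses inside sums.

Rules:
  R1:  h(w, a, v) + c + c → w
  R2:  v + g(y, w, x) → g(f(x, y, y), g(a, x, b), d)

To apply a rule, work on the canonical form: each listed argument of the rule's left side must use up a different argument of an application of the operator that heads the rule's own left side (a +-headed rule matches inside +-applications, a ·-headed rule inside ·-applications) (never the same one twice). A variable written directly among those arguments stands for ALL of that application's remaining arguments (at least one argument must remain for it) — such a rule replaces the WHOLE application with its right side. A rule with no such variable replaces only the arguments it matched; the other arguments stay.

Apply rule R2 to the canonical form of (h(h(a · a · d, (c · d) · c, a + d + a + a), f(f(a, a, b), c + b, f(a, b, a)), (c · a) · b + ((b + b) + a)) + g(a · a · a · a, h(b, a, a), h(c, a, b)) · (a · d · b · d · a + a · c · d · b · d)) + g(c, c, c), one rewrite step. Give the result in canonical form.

Answer: g(f(c, c, c), g(a, c, b), d)

Derivation:
Canonical form:  a · a · b · d · d · g(a · a · a · a, h(b, a, a), h(c, a, b)) + a · b · c · d · d · g(a · a · a · a, h(b, a, a), h(c, a, b)) + g(c, c, c) + h(h(a · a · d, c · c · d, a + a + a + d), f(f(a, a, b), b + c, f(a, b, a)), a + a · b · c + b + b)
Apply R2:  consuming g(c, c, c);  v := a · a · b · d · d · g(a · a · a · a, h(b, a, a), h(c, a, b)) + a · b · c · d · d · g(a · a · a · a, h(b, a, a), h(c, a, b)) + h(h(a · a · d, c · c · d, a + a + a + d), f(f(a, a, b), b + c, f(a, b, a)), a + a · b · c + b + b), w := c, x := c, y := c
The extension variable absorbs all remaining arguments, so the whole application is rewritten.
Result:  g(f(c, c, c), g(a, c, b), d)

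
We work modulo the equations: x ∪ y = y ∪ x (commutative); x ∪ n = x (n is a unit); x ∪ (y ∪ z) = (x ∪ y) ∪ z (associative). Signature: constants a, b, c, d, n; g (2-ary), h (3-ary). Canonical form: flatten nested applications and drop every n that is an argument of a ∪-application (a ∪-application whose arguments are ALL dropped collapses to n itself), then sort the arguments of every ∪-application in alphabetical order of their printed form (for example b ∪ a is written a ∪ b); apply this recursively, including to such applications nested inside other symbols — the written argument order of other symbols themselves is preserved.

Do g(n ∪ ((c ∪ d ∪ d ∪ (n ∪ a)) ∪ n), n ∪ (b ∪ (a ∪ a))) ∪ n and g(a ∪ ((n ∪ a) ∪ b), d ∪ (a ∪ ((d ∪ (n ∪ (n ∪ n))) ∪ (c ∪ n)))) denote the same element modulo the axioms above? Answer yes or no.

Left:  g(n ∪ ((c ∪ d ∪ d ∪ (n ∪ a)) ∪ n), n ∪ (b ∪ (a ∪ a))) ∪ n
  Canonicalize subterm:  g(n ∪ ((c ∪ d ∪ d ∪ (n ∪ a)) ∪ n), n ∪ (b ∪ (a ∪ a)))  →  g(a ∪ c ∪ d ∪ d, a ∪ a ∪ b)
  Drop the unit:  drop n
  Sort arguments:  g(a ∪ c ∪ d ∪ d, a ∪ a ∪ b)
Right:  g(a ∪ ((n ∪ a) ∪ b), d ∪ (a ∪ ((d ∪ (n ∪ (n ∪ n))) ∪ (c ∪ n))))
  Descend into:  d ∪ (a ∪ ((d ∪ (n ∪ (n ∪ n))) ∪ (c ∪ n)))
  Flatten:  d ∪ a ∪ d ∪ n ∪ n ∪ n ∪ c ∪ n
  Unit:  drop n (×4)
  Sort arguments:  a ∪ c ∪ d ∪ d
  Rebuild:  g(a ∪ a ∪ b, a ∪ c ∪ d ∪ d)

Answer: no — g(a ∪ c ∪ d ∪ d, a ∪ a ∪ b) vs g(a ∪ a ∪ b, a ∪ c ∪ d ∪ d)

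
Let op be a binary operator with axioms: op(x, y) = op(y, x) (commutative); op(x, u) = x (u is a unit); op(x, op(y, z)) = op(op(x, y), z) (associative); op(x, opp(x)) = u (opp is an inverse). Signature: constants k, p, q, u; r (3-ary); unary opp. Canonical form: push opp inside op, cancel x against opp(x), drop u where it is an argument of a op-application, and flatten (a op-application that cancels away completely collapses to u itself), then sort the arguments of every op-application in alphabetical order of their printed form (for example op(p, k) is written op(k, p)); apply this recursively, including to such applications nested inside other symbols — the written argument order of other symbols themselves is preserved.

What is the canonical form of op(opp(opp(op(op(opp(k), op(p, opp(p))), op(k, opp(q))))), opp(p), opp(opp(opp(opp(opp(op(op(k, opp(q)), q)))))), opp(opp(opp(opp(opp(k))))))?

Answer: op(opp(k), opp(k), opp(p), opp(q))

Derivation:
Push opp inside:  distribute opp over op and collapse double opp
Combine occurrences:  op(opp(k), opp(k), opp(p), opp(q))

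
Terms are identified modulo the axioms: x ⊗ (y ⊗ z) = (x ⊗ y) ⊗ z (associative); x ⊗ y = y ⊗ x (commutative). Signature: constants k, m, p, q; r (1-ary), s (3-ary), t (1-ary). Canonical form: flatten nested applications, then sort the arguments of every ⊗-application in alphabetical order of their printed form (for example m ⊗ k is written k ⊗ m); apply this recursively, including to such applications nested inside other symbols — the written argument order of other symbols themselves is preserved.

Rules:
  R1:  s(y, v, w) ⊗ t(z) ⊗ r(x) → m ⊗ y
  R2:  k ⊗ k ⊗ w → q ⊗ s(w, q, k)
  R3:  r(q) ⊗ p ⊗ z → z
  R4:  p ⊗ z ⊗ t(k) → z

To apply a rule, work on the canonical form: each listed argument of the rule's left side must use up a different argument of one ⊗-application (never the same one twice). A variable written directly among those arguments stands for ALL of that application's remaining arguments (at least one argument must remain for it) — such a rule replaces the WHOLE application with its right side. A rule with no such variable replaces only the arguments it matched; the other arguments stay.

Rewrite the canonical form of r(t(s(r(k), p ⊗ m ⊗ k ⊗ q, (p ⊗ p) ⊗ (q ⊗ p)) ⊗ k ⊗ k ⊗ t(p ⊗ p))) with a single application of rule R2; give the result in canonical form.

Canonical form:  r(t(k ⊗ k ⊗ s(r(k), k ⊗ m ⊗ p ⊗ q, p ⊗ p ⊗ p ⊗ q) ⊗ t(p ⊗ p)))
Match R2:  consume k, k;  w := s(r(k), k ⊗ m ⊗ p ⊗ q, p ⊗ p ⊗ p ⊗ q) ⊗ t(p ⊗ p)
The extension variable absorbs all remaining arguments, so the whole application is rewritten.
New term:  r(t(q ⊗ s(s(r(k), k ⊗ m ⊗ p ⊗ q, p ⊗ p ⊗ p ⊗ q) ⊗ t(p ⊗ p), q, k)))

Answer: r(t(q ⊗ s(s(r(k), k ⊗ m ⊗ p ⊗ q, p ⊗ p ⊗ p ⊗ q) ⊗ t(p ⊗ p), q, k)))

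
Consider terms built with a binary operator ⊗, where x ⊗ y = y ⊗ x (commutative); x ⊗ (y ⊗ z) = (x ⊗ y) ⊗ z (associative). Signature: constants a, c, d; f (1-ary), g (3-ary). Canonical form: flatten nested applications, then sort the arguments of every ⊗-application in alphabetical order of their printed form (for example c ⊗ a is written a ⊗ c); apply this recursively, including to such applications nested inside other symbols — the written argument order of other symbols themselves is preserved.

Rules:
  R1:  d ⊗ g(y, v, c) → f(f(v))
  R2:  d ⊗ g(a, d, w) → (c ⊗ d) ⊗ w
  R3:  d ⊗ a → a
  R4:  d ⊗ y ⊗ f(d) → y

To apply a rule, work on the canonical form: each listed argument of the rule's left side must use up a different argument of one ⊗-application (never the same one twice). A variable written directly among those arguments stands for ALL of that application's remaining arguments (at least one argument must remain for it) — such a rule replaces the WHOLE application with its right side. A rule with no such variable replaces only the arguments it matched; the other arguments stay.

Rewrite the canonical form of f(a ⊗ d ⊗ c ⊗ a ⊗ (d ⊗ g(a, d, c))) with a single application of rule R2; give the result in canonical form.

Answer: f(a ⊗ a ⊗ c ⊗ c ⊗ c ⊗ d ⊗ d)

Derivation:
Canonical form:  f(a ⊗ a ⊗ c ⊗ d ⊗ d ⊗ g(a, d, c))
R2 matches:  uses d, g(a, d, c);  w := c
Result:  f(a ⊗ a ⊗ c ⊗ c ⊗ c ⊗ d ⊗ d)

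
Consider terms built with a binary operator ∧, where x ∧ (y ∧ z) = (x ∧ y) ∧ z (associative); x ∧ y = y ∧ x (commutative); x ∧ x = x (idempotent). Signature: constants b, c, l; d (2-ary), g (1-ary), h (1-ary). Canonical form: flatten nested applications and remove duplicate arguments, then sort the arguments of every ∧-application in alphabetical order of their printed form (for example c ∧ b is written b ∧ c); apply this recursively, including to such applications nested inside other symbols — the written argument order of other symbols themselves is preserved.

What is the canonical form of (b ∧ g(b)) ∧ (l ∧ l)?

Answer: b ∧ g(b) ∧ l

Derivation:
Flatten:  b ∧ g(b) ∧ l ∧ l
Idempotence:  drop duplicate l
Sort:  b ∧ g(b) ∧ l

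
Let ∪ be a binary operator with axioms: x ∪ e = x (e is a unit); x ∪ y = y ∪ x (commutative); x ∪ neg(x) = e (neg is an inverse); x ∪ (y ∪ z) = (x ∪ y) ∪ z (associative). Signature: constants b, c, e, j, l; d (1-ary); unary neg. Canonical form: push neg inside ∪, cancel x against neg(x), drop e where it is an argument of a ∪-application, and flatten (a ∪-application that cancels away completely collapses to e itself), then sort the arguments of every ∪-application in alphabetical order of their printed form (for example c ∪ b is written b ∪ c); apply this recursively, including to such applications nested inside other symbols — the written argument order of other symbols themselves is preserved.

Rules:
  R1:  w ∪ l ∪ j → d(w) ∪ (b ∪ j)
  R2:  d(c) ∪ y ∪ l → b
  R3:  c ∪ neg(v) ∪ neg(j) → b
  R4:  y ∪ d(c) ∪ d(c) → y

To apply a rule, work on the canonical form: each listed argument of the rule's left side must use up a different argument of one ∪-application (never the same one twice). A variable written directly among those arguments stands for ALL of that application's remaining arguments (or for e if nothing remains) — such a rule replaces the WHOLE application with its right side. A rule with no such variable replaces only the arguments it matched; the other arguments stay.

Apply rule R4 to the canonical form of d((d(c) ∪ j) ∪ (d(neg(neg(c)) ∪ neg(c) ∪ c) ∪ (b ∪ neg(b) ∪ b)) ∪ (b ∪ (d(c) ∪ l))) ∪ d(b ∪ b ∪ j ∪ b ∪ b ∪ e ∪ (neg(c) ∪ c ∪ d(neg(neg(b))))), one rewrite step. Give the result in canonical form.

Answer: d(b ∪ b ∪ b ∪ b ∪ d(b) ∪ j) ∪ d(b ∪ b ∪ d(c) ∪ j ∪ l)

Derivation:
Canonical form:  d(b ∪ b ∪ b ∪ b ∪ d(b) ∪ j) ∪ d(b ∪ b ∪ d(c) ∪ d(c) ∪ d(c) ∪ j ∪ l)
R4 matches:  uses d(c), d(c);  y := b ∪ b ∪ d(c) ∪ j ∪ l
The extension variable absorbs all remaining arguments, so the whole application is rewritten.
Result:  d(b ∪ b ∪ b ∪ b ∪ d(b) ∪ j) ∪ d(b ∪ b ∪ d(c) ∪ j ∪ l)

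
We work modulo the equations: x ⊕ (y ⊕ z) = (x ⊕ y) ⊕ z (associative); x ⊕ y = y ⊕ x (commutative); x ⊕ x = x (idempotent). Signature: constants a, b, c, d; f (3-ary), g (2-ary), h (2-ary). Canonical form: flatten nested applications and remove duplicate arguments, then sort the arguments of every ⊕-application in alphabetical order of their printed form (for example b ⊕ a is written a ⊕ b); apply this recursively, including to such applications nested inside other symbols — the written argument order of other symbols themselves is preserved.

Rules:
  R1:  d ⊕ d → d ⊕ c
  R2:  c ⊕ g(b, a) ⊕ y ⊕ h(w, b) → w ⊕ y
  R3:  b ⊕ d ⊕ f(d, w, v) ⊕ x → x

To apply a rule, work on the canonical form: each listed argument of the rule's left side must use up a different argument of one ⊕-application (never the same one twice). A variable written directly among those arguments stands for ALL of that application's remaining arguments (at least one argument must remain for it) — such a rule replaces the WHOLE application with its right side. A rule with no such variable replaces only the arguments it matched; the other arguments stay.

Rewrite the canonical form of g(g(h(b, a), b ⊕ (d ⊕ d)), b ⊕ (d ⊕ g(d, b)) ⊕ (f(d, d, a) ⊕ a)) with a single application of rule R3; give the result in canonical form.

Canonical form:  g(g(h(b, a), b ⊕ d), a ⊕ b ⊕ d ⊕ f(d, d, a) ⊕ g(d, b))
R3 matches:  uses b, d, f(d, d, a);  v := a, w := d, x := a ⊕ g(d, b)
The variable takes the whole remainder — replace the entire application.
Giving:  g(g(h(b, a), b ⊕ d), a ⊕ g(d, b))

Answer: g(g(h(b, a), b ⊕ d), a ⊕ g(d, b))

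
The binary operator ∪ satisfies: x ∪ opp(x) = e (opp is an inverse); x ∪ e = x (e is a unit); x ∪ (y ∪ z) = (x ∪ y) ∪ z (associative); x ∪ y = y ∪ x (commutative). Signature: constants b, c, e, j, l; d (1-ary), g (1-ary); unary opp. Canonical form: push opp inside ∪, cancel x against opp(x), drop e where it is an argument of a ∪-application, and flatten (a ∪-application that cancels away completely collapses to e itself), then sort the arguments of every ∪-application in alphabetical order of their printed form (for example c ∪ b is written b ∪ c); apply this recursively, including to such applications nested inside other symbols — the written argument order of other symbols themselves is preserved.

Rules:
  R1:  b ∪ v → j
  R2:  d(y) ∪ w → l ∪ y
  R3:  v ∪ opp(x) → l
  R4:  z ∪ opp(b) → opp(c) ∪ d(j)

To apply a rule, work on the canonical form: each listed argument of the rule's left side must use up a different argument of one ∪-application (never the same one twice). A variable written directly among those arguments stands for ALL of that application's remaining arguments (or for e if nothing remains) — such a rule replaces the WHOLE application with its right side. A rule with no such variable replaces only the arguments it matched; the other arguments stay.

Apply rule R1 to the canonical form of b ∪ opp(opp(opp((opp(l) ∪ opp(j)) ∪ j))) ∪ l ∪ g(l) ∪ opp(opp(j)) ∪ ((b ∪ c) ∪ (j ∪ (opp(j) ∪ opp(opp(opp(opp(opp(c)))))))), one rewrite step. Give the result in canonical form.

Answer: j

Derivation:
Canonical form:  b ∪ b ∪ g(l) ∪ j ∪ l ∪ l
Match R1:  consume b;  v := b ∪ g(l) ∪ j ∪ l ∪ l
The variable takes the whole remainder — replace the entire application.
Giving:  j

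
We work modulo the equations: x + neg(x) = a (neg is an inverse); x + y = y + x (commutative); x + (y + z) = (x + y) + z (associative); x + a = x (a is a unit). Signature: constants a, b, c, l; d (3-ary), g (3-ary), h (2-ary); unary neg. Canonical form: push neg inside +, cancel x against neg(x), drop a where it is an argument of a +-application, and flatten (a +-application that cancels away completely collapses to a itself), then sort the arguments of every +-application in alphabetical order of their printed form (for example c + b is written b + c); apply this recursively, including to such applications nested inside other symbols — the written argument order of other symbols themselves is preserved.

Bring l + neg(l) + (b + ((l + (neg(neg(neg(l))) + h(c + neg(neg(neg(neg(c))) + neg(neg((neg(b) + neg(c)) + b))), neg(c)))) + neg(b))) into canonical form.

Answer: h(c + c + c, neg(c))

Derivation:
Push neg inside:  distribute neg over + and collapse double neg
Cancel inverse pairs:  l cancels; b cancels
Combine occurrences:  h(c + c + c, neg(c))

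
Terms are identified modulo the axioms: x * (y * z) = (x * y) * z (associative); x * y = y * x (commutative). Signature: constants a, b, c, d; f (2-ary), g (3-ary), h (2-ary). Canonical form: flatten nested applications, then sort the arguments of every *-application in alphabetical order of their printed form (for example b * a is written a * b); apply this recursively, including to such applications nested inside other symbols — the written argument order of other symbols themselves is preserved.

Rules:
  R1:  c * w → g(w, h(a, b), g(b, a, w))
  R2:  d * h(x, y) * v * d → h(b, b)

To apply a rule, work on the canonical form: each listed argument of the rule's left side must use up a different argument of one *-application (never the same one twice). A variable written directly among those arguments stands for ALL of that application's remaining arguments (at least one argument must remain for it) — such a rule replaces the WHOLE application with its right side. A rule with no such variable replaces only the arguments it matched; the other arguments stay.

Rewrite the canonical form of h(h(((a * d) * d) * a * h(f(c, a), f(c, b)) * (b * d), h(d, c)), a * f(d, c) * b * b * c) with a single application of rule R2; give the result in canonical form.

Answer: h(h(h(b, b), h(d, c)), a * b * b * c * f(d, c))

Derivation:
Canonical form:  h(h(a * a * b * d * d * d * h(f(c, a), f(c, b)), h(d, c)), a * b * b * c * f(d, c))
Match R2:  consume d, d, h(f(c, a), f(c, b));  v := a * a * b * d, x := f(c, a), y := f(c, b)
The variable takes the whole remainder — replace the entire application.
Giving:  h(h(h(b, b), h(d, c)), a * b * b * c * f(d, c))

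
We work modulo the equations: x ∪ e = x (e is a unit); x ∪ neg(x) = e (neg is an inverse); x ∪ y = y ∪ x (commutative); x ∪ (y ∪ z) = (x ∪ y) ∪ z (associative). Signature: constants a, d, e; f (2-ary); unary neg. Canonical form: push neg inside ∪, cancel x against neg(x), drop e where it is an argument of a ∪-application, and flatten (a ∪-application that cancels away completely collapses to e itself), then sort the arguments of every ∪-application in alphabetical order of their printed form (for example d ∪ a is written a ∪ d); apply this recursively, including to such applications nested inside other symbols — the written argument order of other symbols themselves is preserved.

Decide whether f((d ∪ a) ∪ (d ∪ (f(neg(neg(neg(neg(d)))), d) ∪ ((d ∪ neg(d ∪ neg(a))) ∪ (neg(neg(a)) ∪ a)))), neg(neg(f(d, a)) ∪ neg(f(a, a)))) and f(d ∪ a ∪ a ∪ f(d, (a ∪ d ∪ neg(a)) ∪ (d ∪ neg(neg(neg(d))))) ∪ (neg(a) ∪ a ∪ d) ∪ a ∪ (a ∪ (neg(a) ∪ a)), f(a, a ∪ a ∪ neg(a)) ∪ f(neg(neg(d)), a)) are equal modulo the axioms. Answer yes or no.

Left:  f((d ∪ a) ∪ (d ∪ (f(neg(neg(neg(neg(d)))), d) ∪ ((d ∪ neg(d ∪ neg(a))) ∪ (neg(neg(a)) ∪ a)))), neg(neg(f(d, a)) ∪ neg(f(a, a))))
  Focus inside:  (d ∪ a) ∪ (d ∪ (f(neg(neg(neg(neg(d)))), d) ∪ ((d ∪ neg(d ∪ neg(a))) ∪ (neg(neg(a)) ∪ a))))
  Push neg inside:  distribute neg over ∪ and collapse double neg
  Collect terms:  d ∪ d ∪ a ∪ a ∪ a ∪ a ∪ f(d, d)
  Sort arguments:  a ∪ a ∪ a ∪ a ∪ d ∪ d ∪ f(d, d)
  Put back:  f(a ∪ a ∪ a ∪ a ∪ d ∪ d ∪ f(d, d), f(a, a) ∪ f(d, a))
Right:  f(d ∪ a ∪ a ∪ f(d, (a ∪ d ∪ neg(a)) ∪ (d ∪ neg(neg(neg(d))))) ∪ (neg(a) ∪ a ∪ d) ∪ a ∪ (a ∪ (neg(a) ∪ a)), f(a, a ∪ a ∪ neg(a)) ∪ f(neg(neg(d)), a))
  Focus inside:  d ∪ a ∪ a ∪ f(d, (a ∪ d ∪ neg(a)) ∪ (d ∪ neg(neg(neg(d))))) ∪ (neg(a) ∪ a ∪ d) ∪ a ∪ (a ∪ (neg(a) ∪ a))
  Push neg inside:  distribute neg over ∪ and collapse double neg
  Collect:  d ∪ d ∪ a ∪ a ∪ a ∪ a ∪ f(d, d)
  Sort:  a ∪ a ∪ a ∪ a ∪ d ∪ d ∪ f(d, d)
  Rebuild:  f(a ∪ a ∪ a ∪ a ∪ d ∪ d ∪ f(d, d), f(a, a) ∪ f(d, a))

Answer: yes — both canonical forms are f(a ∪ a ∪ a ∪ a ∪ d ∪ d ∪ f(d, d), f(a, a) ∪ f(d, a))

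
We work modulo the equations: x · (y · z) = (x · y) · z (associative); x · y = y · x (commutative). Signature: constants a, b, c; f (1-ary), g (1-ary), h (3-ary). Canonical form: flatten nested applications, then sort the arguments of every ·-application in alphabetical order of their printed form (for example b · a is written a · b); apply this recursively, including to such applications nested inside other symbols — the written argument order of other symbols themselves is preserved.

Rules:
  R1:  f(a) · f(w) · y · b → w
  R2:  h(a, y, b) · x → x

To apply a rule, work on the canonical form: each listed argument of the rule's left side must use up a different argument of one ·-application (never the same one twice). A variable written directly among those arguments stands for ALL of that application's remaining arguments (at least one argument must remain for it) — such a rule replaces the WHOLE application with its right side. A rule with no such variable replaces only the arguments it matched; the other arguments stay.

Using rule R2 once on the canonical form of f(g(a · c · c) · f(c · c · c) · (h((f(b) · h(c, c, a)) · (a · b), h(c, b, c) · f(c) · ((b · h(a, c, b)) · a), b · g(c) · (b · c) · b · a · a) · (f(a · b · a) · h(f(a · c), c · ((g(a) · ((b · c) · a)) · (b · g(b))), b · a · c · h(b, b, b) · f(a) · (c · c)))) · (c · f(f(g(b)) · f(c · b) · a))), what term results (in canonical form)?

Answer: f(c · f(a · a · b) · f(a · f(b · c) · f(g(b))) · f(c · c · c) · g(a · c · c) · h(a · b · f(b) · h(c, c, a), a · b · f(c) · h(c, b, c), a · a · b · b · b · c · g(c)) · h(f(a · c), a · b · b · c · c · g(a) · g(b), a · b · c · c · c · f(a) · h(b, b, b)))

Derivation:
Canonical form:  f(c · f(a · a · b) · f(a · f(b · c) · f(g(b))) · f(c · c · c) · g(a · c · c) · h(a · b · f(b) · h(c, c, a), a · b · f(c) · h(a, c, b) · h(c, b, c), a · a · b · b · b · c · g(c)) · h(f(a · c), a · b · b · c · c · g(a) · g(b), a · b · c · c · c · f(a) · h(b, b, b)))
R2 matches:  uses h(a, c, b);  x := a · b · f(c) · h(c, b, c), y := c
The variable takes the whole remainder — replace the entire application.
Giving:  f(c · f(a · a · b) · f(a · f(b · c) · f(g(b))) · f(c · c · c) · g(a · c · c) · h(a · b · f(b) · h(c, c, a), a · b · f(c) · h(c, b, c), a · a · b · b · b · c · g(c)) · h(f(a · c), a · b · b · c · c · g(a) · g(b), a · b · c · c · c · f(a) · h(b, b, b)))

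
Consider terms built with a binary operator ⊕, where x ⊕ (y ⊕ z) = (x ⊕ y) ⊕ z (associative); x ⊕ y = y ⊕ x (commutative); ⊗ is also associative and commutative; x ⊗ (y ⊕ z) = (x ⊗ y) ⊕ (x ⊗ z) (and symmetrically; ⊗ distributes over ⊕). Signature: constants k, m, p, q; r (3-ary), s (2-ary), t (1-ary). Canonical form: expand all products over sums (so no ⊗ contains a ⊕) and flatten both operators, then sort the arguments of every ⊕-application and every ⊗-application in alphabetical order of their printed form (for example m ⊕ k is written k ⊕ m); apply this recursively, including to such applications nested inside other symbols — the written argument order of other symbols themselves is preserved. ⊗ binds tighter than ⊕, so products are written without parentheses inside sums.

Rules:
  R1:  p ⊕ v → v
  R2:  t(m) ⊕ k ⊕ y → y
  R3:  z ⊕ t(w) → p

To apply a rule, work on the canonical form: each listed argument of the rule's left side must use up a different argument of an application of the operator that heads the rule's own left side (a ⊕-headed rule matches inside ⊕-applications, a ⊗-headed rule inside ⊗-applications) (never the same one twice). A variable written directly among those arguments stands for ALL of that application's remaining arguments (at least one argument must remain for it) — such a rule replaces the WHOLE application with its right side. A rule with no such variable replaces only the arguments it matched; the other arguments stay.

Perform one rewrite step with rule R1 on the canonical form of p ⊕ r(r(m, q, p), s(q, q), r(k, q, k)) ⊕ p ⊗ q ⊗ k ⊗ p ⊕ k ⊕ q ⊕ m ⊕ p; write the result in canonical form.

Answer: k ⊕ k ⊗ p ⊗ p ⊗ q ⊕ m ⊕ p ⊕ q ⊕ r(r(m, q, p), s(q, q), r(k, q, k))

Derivation:
Canonical form:  k ⊕ k ⊗ p ⊗ p ⊗ q ⊕ m ⊕ p ⊕ p ⊕ q ⊕ r(r(m, q, p), s(q, q), r(k, q, k))
Match R1:  consume p;  v := k ⊕ k ⊗ p ⊗ p ⊗ q ⊕ m ⊕ p ⊕ q ⊕ r(r(m, q, p), s(q, q), r(k, q, k))
The variable takes the whole remainder — replace the entire application.
Giving:  k ⊕ k ⊗ p ⊗ p ⊗ q ⊕ m ⊕ p ⊕ q ⊕ r(r(m, q, p), s(q, q), r(k, q, k))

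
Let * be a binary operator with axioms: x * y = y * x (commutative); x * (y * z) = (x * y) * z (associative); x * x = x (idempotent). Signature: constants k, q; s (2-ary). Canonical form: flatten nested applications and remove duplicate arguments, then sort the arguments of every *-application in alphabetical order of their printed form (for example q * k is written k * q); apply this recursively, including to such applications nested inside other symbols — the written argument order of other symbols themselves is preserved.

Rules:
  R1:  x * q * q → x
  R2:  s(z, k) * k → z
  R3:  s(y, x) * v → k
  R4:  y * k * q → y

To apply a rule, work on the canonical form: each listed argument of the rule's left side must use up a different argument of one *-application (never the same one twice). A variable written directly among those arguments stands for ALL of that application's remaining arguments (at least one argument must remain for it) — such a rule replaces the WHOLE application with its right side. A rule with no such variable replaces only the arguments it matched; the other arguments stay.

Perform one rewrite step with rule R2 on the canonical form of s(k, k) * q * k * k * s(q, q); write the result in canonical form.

Answer: k * q * s(q, q)

Derivation:
Canonical form:  k * q * s(k, k) * s(q, q)
R2 matches:  uses k, s(k, k);  z := k
Result:  k * q * s(q, q)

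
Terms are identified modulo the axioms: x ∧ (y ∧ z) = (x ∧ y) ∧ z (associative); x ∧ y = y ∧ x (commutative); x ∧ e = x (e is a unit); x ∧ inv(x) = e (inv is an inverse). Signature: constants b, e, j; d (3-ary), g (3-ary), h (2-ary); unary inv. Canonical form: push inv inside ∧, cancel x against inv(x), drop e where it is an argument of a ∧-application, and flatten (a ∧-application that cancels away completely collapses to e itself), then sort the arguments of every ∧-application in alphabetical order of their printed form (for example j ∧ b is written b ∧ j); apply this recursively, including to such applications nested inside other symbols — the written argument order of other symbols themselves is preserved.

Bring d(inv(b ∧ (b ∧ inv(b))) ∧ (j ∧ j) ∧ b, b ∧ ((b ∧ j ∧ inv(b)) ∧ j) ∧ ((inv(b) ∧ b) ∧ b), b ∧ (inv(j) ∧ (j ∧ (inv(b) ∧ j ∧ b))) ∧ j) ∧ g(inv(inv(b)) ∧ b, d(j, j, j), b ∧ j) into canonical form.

Push inv inside:  distribute inv over ∧ and collapse double inv
Collect:  d(j ∧ j, b ∧ b ∧ j ∧ j, b ∧ j ∧ j) ∧ g(b ∧ b, d(j, j, j), b ∧ j)

Answer: d(j ∧ j, b ∧ b ∧ j ∧ j, b ∧ j ∧ j) ∧ g(b ∧ b, d(j, j, j), b ∧ j)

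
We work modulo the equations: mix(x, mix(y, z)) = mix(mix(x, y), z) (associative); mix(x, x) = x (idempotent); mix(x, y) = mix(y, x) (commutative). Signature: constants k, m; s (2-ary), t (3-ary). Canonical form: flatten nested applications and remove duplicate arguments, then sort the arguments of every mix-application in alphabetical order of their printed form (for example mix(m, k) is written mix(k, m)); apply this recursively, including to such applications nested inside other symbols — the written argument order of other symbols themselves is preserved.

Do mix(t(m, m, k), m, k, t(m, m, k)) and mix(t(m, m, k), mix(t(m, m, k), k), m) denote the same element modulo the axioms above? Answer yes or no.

Left:  mix(t(m, m, k), m, k, t(m, m, k))
  Deduplicate:  drop duplicate t(m, m, k)
  Sort:  mix(k, m, t(m, m, k))
Right:  mix(t(m, m, k), mix(t(m, m, k), k), m)
  Merge nested applications:  mix(t(m, m, k), t(m, m, k), k, m)
  Drop duplicates:  drop duplicate t(m, m, k)
  Order the arguments:  mix(k, m, t(m, m, k))

Answer: yes — both canonical forms are mix(k, m, t(m, m, k))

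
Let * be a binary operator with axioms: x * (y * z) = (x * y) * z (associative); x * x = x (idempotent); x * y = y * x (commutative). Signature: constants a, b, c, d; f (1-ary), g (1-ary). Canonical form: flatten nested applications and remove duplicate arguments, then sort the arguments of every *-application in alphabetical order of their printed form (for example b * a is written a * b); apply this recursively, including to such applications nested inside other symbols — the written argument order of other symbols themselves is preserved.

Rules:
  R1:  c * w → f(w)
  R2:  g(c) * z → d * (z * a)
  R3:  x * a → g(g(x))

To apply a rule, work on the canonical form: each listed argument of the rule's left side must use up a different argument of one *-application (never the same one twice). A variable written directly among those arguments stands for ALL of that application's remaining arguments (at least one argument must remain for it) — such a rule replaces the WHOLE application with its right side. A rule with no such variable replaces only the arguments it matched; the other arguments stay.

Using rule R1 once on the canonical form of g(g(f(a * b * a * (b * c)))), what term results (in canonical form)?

Answer: g(g(f(f(a * b))))

Derivation:
Canonical form:  g(g(f(a * b * c)))
Apply R1:  consuming c;  w := a * b
Every leftover argument binds to the variable; the entire application is replaced.
Result:  g(g(f(f(a * b))))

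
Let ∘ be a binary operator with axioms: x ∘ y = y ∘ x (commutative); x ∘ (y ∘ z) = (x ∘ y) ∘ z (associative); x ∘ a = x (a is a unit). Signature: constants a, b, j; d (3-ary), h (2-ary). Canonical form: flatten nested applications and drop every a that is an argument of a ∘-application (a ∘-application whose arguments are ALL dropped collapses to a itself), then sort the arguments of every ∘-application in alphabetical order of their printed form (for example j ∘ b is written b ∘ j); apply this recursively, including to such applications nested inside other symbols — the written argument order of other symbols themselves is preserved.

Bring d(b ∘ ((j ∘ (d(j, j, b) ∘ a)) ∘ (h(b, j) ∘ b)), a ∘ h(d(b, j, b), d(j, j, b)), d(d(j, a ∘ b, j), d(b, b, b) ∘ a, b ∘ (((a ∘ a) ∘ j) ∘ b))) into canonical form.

Answer: d(b ∘ b ∘ d(j, j, b) ∘ h(b, j) ∘ j, h(d(b, j, b), d(j, j, b)), d(d(j, b, j), d(b, b, b), b ∘ b ∘ j))

Derivation:
Work inside:  b ∘ ((j ∘ (d(j, j, b) ∘ a)) ∘ (h(b, j) ∘ b))
Un-nest:  b ∘ j ∘ d(j, j, b) ∘ a ∘ h(b, j) ∘ b
Unit:  drop a
Sort:  b ∘ b ∘ d(j, j, b) ∘ h(b, j) ∘ j
Reassemble:  d(b ∘ b ∘ d(j, j, b) ∘ h(b, j) ∘ j, h(d(b, j, b), d(j, j, b)), d(d(j, b, j), d(b, b, b), b ∘ b ∘ j))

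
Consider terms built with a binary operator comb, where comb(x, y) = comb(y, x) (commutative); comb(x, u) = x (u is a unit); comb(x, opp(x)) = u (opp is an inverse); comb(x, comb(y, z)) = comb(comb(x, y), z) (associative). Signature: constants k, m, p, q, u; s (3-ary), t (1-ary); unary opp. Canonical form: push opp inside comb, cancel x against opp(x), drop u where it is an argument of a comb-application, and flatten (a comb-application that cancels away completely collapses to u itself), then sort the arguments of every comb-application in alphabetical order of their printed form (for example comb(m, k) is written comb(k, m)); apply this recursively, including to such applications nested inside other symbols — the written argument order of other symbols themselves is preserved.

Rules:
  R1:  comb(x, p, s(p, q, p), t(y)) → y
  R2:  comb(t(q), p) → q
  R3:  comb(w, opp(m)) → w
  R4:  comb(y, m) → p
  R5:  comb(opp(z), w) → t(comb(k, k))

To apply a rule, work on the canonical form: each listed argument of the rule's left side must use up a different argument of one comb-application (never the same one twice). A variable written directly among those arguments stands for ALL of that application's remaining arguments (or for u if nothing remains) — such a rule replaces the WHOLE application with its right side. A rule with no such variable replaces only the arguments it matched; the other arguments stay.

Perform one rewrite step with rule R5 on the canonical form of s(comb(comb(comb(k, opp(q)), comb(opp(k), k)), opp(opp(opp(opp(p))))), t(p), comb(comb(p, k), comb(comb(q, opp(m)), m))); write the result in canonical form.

Canonical form:  s(comb(k, opp(q), p), t(p), comb(k, p, q))
R5 matches:  uses opp(q);  w := comb(k, p), z := q
Every leftover argument binds to the variable; the entire application is replaced.
Giving:  s(t(comb(k, k)), t(p), comb(k, p, q))

Answer: s(t(comb(k, k)), t(p), comb(k, p, q))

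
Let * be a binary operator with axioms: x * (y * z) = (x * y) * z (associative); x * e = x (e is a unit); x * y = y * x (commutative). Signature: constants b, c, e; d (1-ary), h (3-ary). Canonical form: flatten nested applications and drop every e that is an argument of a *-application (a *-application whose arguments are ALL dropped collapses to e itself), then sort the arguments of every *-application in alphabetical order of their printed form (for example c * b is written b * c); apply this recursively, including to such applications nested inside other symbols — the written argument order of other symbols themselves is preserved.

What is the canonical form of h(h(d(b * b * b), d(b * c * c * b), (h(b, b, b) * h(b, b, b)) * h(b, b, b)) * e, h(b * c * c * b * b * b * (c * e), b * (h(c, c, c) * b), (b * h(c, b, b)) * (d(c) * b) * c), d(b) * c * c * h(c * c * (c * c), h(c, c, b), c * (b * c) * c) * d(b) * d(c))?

Work inside:  h(d(b * b * b), d(b * c * c * b), (h(b, b, b) * h(b, b, b)) * h(b, b, b)) * e
Inside:  h(d(b * b * b), d(b * c * c * b), (h(b, b, b) * h(b, b, b)) * h(b, b, b))  →  h(d(b * b * b), d(b * b * c * c), h(b, b, b) * h(b, b, b) * h(b, b, b))
Drop the unit:  drop e
Sort arguments:  h(d(b * b * b), d(b * b * c * c), h(b, b, b) * h(b, b, b) * h(b, b, b))
Put back:  h(h(d(b * b * b), d(b * b * c * c), h(b, b, b) * h(b, b, b) * h(b, b, b)), h(b * b * b * b * c * c * c, b * b * h(c, c, c), b * b * c * d(c) * h(c, b, b)), c * c * d(b) * d(b) * d(c) * h(c * c * c * c, h(c, c, b), b * c * c * c))

Answer: h(h(d(b * b * b), d(b * b * c * c), h(b, b, b) * h(b, b, b) * h(b, b, b)), h(b * b * b * b * c * c * c, b * b * h(c, c, c), b * b * c * d(c) * h(c, b, b)), c * c * d(b) * d(b) * d(c) * h(c * c * c * c, h(c, c, b), b * c * c * c))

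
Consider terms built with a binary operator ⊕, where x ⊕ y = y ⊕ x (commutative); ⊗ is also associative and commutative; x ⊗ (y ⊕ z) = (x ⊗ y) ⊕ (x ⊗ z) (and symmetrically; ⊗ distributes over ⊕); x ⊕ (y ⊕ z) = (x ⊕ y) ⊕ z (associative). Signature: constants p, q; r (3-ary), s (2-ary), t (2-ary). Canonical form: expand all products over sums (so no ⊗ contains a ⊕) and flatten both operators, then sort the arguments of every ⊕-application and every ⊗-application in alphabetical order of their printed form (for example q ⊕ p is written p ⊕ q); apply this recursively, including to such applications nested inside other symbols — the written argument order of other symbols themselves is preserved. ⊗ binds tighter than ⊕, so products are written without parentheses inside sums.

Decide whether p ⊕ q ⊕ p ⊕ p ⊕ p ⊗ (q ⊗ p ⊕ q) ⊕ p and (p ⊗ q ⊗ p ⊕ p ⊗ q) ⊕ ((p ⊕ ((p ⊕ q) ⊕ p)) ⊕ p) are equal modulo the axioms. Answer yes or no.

Answer: yes — both canonical forms are p ⊕ p ⊕ p ⊕ p ⊕ p ⊗ p ⊗ q ⊕ p ⊗ q ⊕ q

Derivation:
Left:  p ⊕ q ⊕ p ⊕ p ⊕ p ⊗ (q ⊗ p ⊕ q) ⊕ p
  Expand:  p ⊕ q ⊕ p ⊕ p ⊕ p ⊗ p ⊗ q ⊕ p ⊗ q ⊕ p
  Sort:  p ⊕ p ⊕ p ⊕ p ⊕ p ⊗ p ⊗ q ⊕ p ⊗ q ⊕ q
Right:  (p ⊗ q ⊗ p ⊕ p ⊗ q) ⊕ ((p ⊕ ((p ⊕ q) ⊕ p)) ⊕ p)
  Flatten:  p ⊗ p ⊗ q ⊕ p ⊗ q ⊕ p ⊕ p ⊕ q ⊕ p ⊕ p
  Sort:  p ⊕ p ⊕ p ⊕ p ⊕ p ⊗ p ⊗ q ⊕ p ⊗ q ⊕ q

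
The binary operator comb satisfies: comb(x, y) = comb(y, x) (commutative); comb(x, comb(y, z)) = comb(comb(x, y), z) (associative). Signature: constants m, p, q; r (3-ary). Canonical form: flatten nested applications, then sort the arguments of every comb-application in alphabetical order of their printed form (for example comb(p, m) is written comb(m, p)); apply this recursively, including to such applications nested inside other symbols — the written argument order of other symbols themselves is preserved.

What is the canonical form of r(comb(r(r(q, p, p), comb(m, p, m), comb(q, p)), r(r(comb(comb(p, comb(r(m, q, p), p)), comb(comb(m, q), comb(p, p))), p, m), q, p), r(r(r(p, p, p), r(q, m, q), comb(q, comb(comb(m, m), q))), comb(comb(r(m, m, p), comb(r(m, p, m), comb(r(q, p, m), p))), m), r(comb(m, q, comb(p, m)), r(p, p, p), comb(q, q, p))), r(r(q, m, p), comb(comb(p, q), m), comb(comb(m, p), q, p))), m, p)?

Work inside:  comb(r(r(q, p, p), comb(m, p, m), comb(q, p)), r(r(comb(comb(p, comb(r(m, q, p), p)), comb(comb(m, q), comb(p, p))), p, m), q, p), r(r(r(p, p, p), r(q, m, q), comb(q, comb(comb(m, m), q))), comb(comb(r(m, m, p), comb(r(m, p, m), comb(r(q, p, m), p))), m), r(comb(m, q, comb(p, m)), r(p, p, p), comb(q, q, p))), r(r(q, m, p), comb(comb(p, q), m), comb(comb(m, p), q, p)))
Inside:  r(r(q, p, p), comb(m, p, m), comb(q, p))  →  r(r(q, p, p), comb(m, m, p), comb(p, q))
Simplify inside:  r(r(comb(comb(p, comb(r(m, q, p), p)), comb(comb(m, q), comb(p, p))), p, m), q, p)  →  r(r(comb(m, p, p, p, p, q, r(m, q, p)), p, m), q, p)
Simplify inside:  r(r(r(p, p, p), r(q, m, q), comb(q, comb(comb(m, m), q))), comb(comb(r(m, m, p), comb(r(m, p, m), comb(r(q, p, m), p))), m), r(comb(m, q, comb(p, m)), r(p, p, p), comb(q, q, p)))  →  r(r(r(p, p, p), r(q, m, q), comb(m, m, q, q)), comb(m, p, r(m, m, p), r(m, p, m), r(q, p, m)), r(comb(m, m, p, q), r(p, p, p), comb(p, q, q)))
Order the arguments:  comb(r(r(comb(m, p, p, p, p, q, r(m, q, p)), p, m), q, p), r(r(q, m, p), comb(m, p, q), comb(m, p, p, q)), r(r(q, p, p), comb(m, m, p), comb(p, q)), r(r(r(p, p, p), r(q, m, q), comb(m, m, q, q)), comb(m, p, r(m, m, p), r(m, p, m), r(q, p, m)), r(comb(m, m, p, q), r(p, p, p), comb(p, q, q))))
Reassemble:  r(comb(r(r(comb(m, p, p, p, p, q, r(m, q, p)), p, m), q, p), r(r(q, m, p), comb(m, p, q), comb(m, p, p, q)), r(r(q, p, p), comb(m, m, p), comb(p, q)), r(r(r(p, p, p), r(q, m, q), comb(m, m, q, q)), comb(m, p, r(m, m, p), r(m, p, m), r(q, p, m)), r(comb(m, m, p, q), r(p, p, p), comb(p, q, q)))), m, p)

Answer: r(comb(r(r(comb(m, p, p, p, p, q, r(m, q, p)), p, m), q, p), r(r(q, m, p), comb(m, p, q), comb(m, p, p, q)), r(r(q, p, p), comb(m, m, p), comb(p, q)), r(r(r(p, p, p), r(q, m, q), comb(m, m, q, q)), comb(m, p, r(m, m, p), r(m, p, m), r(q, p, m)), r(comb(m, m, p, q), r(p, p, p), comb(p, q, q)))), m, p)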